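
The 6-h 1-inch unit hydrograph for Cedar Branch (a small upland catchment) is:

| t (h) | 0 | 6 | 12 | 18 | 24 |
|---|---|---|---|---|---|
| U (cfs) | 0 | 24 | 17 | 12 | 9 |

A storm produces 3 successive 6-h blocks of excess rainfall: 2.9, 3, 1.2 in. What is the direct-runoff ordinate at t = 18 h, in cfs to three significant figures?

By discrete convolution, Q_j = Σ (P_i / 1 in) · U_{j−i}.
At t = 18 h (j=3): Q = (2.9/1)·12 + (3/1)·17 + (1.2/1)·24 = 115 cfs.

Q ≈ 115 cfs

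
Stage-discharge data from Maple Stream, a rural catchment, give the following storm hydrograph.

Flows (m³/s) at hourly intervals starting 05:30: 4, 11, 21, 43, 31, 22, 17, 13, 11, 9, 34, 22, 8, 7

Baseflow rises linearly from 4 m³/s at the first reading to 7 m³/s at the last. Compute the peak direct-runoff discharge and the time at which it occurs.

Subtracting baseflow gives direct-runoff ordinates: 0.00, 6.77, 16.54, 38.31, 26.08, 16.85, 11.62, 7.38, 5.15, 2.92, 27.69, 15.46, 1.23, 0.00 m³/s.
The maximum is 38.31 m³/s, occurring at the reading for t = 08:30.

Q_p = 38.31 m³/s at t = 08:30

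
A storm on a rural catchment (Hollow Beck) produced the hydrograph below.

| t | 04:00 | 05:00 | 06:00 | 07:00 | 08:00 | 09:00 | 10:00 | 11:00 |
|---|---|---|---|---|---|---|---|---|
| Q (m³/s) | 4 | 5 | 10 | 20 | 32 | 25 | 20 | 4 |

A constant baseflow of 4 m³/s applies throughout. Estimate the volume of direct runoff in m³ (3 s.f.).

V ≈ 3.17 × 10^5 m³

Direct-runoff ordinates (Q − Q_b): 0.0, 1.0, 6.0, 16.0, 28.0, 21.0, 16.0, 0.0 m³/s.
ΣQ_DR = 88.00 m³/s.
With Δt = 1 h = 3600 s, V = ΣQ_DR · Δt = 88.00 × 3600 = 3.17 × 10^5 m³.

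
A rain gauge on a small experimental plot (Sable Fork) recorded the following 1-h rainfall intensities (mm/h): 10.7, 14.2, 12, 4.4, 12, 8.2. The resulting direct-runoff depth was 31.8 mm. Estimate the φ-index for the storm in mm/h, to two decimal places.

Only the 5 blocks with intensity above φ contribute runoff: 10.7, 14.2, 12, 12, 8.2 mm/h.
Σ(I−φ)·Δt = d  ⇒  (10.7+14.2+12+12+8.2 − 5φ)·1 = 31.8
φ = (57.10 − 31.8/1) / 5 = 5.06 mm/h.

φ ≈ 5.06 mm/h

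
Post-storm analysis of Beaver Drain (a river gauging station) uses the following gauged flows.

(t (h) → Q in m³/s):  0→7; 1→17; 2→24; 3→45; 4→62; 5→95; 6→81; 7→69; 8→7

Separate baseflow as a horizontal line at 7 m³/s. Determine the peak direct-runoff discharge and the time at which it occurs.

Subtracting baseflow gives direct-runoff ordinates: 0.0, 10.0, 17.0, 38.0, 55.0, 88.0, 74.0, 62.0, 0.0 m³/s.
The maximum is 88.0 m³/s, occurring at the reading for t = 5 h.

Q_p = 88.0 m³/s at t = 5 h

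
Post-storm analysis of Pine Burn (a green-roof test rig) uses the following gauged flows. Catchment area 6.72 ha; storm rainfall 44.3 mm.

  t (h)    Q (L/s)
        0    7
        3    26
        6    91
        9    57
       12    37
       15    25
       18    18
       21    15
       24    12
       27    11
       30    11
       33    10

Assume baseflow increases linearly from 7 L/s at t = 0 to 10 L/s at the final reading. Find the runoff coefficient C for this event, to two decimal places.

C ≈ 0.79

ΣQ_DR = 218.0 L/s; V = ΣQ_DR·Δt = 2.354 × 10^6 L.
Runoff depth d = V / A = 35.04 mm.
C = d / P = 35.04 / 44.3 = 0.79.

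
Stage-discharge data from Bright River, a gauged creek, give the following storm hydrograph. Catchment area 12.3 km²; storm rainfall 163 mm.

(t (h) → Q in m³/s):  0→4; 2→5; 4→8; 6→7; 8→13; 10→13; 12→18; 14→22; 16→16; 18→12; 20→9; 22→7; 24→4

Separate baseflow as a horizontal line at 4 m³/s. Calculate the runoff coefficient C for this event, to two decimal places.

C ≈ 0.31

ΣQ_DR = 86.00 m³/s; V = ΣQ_DR·Δt = 6.192 × 10^5 m³.
Runoff depth d = V / A = 50.34 mm.
C = d / P = 50.34 / 163 = 0.31.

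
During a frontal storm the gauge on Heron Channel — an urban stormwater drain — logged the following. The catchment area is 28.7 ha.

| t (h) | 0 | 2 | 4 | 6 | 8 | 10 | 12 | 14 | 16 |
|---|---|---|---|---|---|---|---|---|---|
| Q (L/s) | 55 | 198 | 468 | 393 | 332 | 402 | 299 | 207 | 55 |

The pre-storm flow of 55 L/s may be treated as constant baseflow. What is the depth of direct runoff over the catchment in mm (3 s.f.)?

d ≈ 48.0 mm

Direct runoff: 0.0, 143.0, 413.0, 338.0, 277.0, 347.0, 244.0, 152.0, 0.0 L/s; ΣQ_DR = 1914 L/s.
V = ΣQ_DR · Δt = 1914 × 7200 s = 1.378 × 10^7 L.
Over A = 28.7 ha, depth = V / A = 48.0 mm.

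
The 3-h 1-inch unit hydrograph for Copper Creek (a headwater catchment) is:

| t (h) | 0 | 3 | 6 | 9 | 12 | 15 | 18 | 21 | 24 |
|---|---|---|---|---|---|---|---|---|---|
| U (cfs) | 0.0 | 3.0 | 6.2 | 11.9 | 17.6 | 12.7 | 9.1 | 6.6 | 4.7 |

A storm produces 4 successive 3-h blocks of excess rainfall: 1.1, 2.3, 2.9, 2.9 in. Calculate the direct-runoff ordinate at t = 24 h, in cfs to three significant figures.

By discrete convolution, Q_j = Σ (P_i / 1 in) · U_{j−i}.
At t = 24 h (j=8): Q = (1.1/1)·4.7 + (2.3/1)·6.6 + (2.9/1)·9.1 + (2.9/1)·12.7 = 83.6 cfs.

Q ≈ 83.6 cfs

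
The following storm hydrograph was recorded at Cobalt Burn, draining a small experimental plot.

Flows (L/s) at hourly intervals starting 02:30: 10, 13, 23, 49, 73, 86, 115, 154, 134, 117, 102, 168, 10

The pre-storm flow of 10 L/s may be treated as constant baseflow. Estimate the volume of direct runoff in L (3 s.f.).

Direct-runoff ordinates (Q − Q_b): 0.0, 3.0, 13.0, 39.0, 63.0, 76.0, 105.0, 144.0, 124.0, 107.0, 92.0, 158.0, 0.0 L/s.
ΣQ_DR = 924.0 L/s.
With Δt = 1 h = 3600 s, V = ΣQ_DR · Δt = 924.0 × 3600 = 3.33 × 10^6 L.

V ≈ 3.33 × 10^6 L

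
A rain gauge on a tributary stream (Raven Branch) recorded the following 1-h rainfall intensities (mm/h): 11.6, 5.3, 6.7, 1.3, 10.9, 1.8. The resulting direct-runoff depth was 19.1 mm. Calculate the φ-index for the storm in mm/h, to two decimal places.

Only the 4 blocks with intensity above φ contribute runoff: 11.6, 5.3, 6.7, 10.9 mm/h.
Σ(I−φ)·Δt = d  ⇒  (11.6+5.3+6.7+10.9 − 4φ)·1 = 19.1
φ = (34.50 − 19.1/1) / 4 = 3.85 mm/h.

φ ≈ 3.85 mm/h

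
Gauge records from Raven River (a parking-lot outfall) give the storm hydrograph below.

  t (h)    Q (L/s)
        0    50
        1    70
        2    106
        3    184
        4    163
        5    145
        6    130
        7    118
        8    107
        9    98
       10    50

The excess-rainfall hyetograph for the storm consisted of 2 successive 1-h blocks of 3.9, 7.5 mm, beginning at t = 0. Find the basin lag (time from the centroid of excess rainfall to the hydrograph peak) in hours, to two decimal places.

Centroid of excess rainfall: t_c = Σ P_i·t̄_i / ΣP_i = 1.1579 h (block centres at 0.5, 1.5 h).
Hydrograph peak occurs at t = 3 h, so basin lag t_L = 3 − 1.1579 = 1.84 h.

t_L ≈ 1.84 h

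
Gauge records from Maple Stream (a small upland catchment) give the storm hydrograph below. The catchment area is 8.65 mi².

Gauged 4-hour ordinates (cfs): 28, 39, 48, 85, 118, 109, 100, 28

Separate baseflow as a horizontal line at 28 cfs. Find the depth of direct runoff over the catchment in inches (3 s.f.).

d ≈ 0.237 in

Direct runoff: 0.0, 11.0, 20.0, 57.0, 90.0, 81.0, 72.0, 0.0 cfs; ΣQ_DR = 331.0 cfs.
V = ΣQ_DR · Δt = 331.0 × 14400 s = 4.766 × 10^6 ft³.
Over A = 8.65 mi², depth = V / A = 0.237 in.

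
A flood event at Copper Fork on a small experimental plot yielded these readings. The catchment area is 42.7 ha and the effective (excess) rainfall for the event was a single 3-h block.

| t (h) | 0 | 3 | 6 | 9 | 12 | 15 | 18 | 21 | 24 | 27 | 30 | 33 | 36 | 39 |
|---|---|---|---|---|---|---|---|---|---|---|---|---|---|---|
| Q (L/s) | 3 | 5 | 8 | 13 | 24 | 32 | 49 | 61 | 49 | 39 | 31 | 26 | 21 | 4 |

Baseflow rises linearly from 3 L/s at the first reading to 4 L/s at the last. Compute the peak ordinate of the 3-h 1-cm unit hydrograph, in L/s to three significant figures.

Direct runoff: 0.00, 1.92, 4.85, 9.77, 20.69, 28.62, 45.54, 57.46, 45.38, 35.31, 27.23, 22.15, 17.08, 0.00 L/s; ΣQ_DR = 316.0 L/s, peak = 57.46 L/s.
Runoff depth d = ΣQ_DR·Δt / A = 316.0 × 10800 / (42.7 ha) = 7.993 mm.
The 1-cm UH is the DRH scaled by (10 mm)/d, so U_p = 57.46 × 10/7.993 = 71.9 L/s.

U_p ≈ 71.9 L/s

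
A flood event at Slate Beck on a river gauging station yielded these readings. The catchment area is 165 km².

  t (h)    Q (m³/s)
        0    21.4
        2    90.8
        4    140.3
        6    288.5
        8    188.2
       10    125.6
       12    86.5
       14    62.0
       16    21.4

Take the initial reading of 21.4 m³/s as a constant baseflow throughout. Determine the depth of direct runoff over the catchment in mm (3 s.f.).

d ≈ 36.3 mm

Direct runoff: 0.0, 69.4, 118.9, 267.1, 166.8, 104.2, 65.1, 40.6, 0.0 m³/s; ΣQ_DR = 832.1 m³/s.
V = ΣQ_DR · Δt = 832.1 × 7200 s = 5.991 × 10^6 m³.
Over A = 165 km², depth = V / A = 36.3 mm.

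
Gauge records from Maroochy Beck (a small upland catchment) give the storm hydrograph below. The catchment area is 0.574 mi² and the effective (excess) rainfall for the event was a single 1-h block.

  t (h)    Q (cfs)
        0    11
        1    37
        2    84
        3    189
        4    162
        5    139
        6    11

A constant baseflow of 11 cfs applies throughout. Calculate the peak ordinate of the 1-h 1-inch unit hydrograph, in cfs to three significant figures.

Direct runoff: 0.0, 26.0, 73.0, 178.0, 151.0, 128.0, 0.0 cfs; ΣQ_DR = 556.0 cfs, peak = 178.0 cfs.
Runoff depth d = ΣQ_DR·Δt / A = 556.0 × 3600 / (0.574 mi²) = 1.501 in.
The 1-inch UH is the DRH scaled by (1 in)/d, so U_p = 178.0 × 1/1.501 = 119 cfs.

U_p ≈ 119 cfs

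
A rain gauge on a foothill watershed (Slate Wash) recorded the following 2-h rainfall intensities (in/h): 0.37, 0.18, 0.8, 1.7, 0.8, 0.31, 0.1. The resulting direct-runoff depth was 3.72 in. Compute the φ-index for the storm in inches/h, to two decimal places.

Only the 3 blocks with intensity above φ contribute runoff: 0.8, 1.7, 0.8 in/h.
Σ(I−φ)·Δt = d  ⇒  (0.8+1.7+0.8 − 3φ)·2 = 3.72
φ = (3.300 − 3.72/2) / 3 = 0.48 in/h.

φ ≈ 0.48 in/h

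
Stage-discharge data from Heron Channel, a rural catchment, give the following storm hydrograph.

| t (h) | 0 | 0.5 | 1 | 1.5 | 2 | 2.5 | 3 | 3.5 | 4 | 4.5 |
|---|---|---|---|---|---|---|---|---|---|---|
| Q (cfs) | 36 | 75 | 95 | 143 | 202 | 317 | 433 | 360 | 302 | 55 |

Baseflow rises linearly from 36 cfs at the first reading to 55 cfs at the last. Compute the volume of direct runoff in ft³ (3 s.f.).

Direct-runoff ordinates (Q − Q_b): 0.00, 36.89, 54.78, 100.67, 157.56, 270.44, 384.33, 309.22, 249.11, 0.00 cfs.
ΣQ_DR = 1563 cfs.
With Δt = 0.5 h = 1800 s, V = ΣQ_DR · Δt = 1563 × 1800 = 2.81 × 10^6 ft³.

V ≈ 2.81 × 10^6 ft³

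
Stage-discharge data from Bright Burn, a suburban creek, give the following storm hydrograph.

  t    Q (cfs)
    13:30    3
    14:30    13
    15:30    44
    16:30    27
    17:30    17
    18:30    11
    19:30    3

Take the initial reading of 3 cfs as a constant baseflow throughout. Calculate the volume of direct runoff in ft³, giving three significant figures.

Direct-runoff ordinates (Q − Q_b): 0.0, 10.0, 41.0, 24.0, 14.0, 8.0, 0.0 cfs.
ΣQ_DR = 97.00 cfs.
With Δt = 1 h = 3600 s, V = ΣQ_DR · Δt = 97.00 × 3600 = 3.49 × 10^5 ft³.

V ≈ 3.49 × 10^5 ft³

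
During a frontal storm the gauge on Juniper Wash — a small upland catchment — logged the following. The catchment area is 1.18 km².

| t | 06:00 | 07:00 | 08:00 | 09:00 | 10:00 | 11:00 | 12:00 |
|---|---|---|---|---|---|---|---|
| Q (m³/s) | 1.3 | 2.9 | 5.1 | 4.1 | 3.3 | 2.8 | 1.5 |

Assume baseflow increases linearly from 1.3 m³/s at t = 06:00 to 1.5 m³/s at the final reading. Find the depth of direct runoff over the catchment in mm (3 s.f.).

Direct runoff: 0.00, 1.57, 3.73, 2.70, 1.87, 1.33, 0.00 m³/s; ΣQ_DR = 11.20 m³/s.
V = ΣQ_DR · Δt = 11.20 × 3600 s = 40320 m³.
Over A = 1.18 km², depth = V / A = 34.2 mm.

d ≈ 34.2 mm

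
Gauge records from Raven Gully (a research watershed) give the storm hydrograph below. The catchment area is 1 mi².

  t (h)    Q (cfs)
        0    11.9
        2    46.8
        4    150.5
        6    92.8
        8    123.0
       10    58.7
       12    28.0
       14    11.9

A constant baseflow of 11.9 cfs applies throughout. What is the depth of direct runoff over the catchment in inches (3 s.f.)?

d ≈ 1.33 in

Direct runoff: 0.0, 34.9, 138.6, 80.9, 111.1, 46.8, 16.1, 0.0 cfs; ΣQ_DR = 428.4 cfs.
V = ΣQ_DR · Δt = 428.4 × 7200 s = 3.084 × 10^6 ft³.
Over A = 1 mi², depth = V / A = 1.33 in.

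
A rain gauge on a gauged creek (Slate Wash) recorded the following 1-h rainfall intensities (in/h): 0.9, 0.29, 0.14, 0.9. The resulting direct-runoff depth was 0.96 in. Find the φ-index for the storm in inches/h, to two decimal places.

φ ≈ 0.42 in/h

Only the 2 blocks with intensity above φ contribute runoff: 0.9, 0.9 in/h.
Σ(I−φ)·Δt = d  ⇒  (0.9+0.9 − 2φ)·1 = 0.96
φ = (1.800 − 0.96/1) / 2 = 0.42 in/h.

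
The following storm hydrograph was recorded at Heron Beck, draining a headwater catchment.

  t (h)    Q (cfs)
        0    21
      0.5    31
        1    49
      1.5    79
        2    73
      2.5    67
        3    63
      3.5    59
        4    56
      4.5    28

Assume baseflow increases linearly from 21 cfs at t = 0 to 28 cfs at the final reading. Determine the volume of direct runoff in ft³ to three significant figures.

Direct-runoff ordinates (Q − Q_b): 0.00, 9.22, 26.44, 55.67, 48.89, 42.11, 37.33, 32.56, 28.78, 0.00 cfs.
ΣQ_DR = 281.0 cfs.
With Δt = 0.5 h = 1800 s, V = ΣQ_DR · Δt = 281.0 × 1800 = 5.06 × 10^5 ft³.

V ≈ 5.06 × 10^5 ft³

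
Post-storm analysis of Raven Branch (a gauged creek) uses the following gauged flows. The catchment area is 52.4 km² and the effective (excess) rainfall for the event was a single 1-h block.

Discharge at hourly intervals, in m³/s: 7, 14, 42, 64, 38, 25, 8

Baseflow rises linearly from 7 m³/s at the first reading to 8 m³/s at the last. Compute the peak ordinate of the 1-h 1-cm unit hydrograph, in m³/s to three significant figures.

U_p ≈ 56.5 m³/s

Direct runoff: 0.00, 6.83, 34.67, 56.50, 30.33, 17.17, 0.00 m³/s; ΣQ_DR = 145.5 m³/s, peak = 56.50 m³/s.
Runoff depth d = ΣQ_DR·Δt / A = 145.5 × 3600 / (52.4 km²) = 9.996 mm.
The 1-cm UH is the DRH scaled by (10 mm)/d, so U_p = 56.50 × 10/9.996 = 56.5 m³/s.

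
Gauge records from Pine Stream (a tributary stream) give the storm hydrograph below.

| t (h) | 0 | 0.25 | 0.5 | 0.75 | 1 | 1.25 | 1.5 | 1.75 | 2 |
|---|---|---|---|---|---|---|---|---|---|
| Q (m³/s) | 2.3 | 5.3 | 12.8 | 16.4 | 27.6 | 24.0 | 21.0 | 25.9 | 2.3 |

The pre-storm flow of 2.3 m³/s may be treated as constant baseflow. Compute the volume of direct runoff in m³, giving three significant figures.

Direct-runoff ordinates (Q − Q_b): 0.0, 3.0, 10.5, 14.1, 25.3, 21.7, 18.7, 23.6, 0.0 m³/s.
ΣQ_DR = 116.9 m³/s.
With Δt = 0.25 h = 900 s, V = ΣQ_DR · Δt = 116.9 × 900 = 1.05 × 10^5 m³.

V ≈ 1.05 × 10^5 m³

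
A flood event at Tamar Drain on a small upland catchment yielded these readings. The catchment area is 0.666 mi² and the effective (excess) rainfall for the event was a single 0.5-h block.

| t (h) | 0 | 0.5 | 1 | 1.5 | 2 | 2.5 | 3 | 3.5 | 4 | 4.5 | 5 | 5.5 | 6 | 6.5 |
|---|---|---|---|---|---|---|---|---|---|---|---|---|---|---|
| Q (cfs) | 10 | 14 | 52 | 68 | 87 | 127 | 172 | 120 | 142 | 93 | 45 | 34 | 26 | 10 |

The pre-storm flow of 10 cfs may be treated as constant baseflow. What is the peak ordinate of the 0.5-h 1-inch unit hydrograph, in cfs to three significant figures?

Direct runoff: 0.0, 4.0, 42.0, 58.0, 77.0, 117.0, 162.0, 110.0, 132.0, 83.0, 35.0, 24.0, 16.0, 0.0 cfs; ΣQ_DR = 860.0 cfs, peak = 162.0 cfs.
Runoff depth d = ΣQ_DR·Δt / A = 860.0 × 1800 / (0.666 mi²) = 1.000 in.
The 1-inch UH is the DRH scaled by (1 in)/d, so U_p = 162.0 × 1/1.000 = 162 cfs.

U_p ≈ 162 cfs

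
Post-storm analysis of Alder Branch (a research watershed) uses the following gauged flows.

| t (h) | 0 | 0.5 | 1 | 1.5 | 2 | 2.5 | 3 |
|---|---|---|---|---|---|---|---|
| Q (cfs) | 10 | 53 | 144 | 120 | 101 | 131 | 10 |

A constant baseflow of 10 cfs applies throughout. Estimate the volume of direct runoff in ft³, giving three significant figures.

V ≈ 8.98 × 10^5 ft³

Direct-runoff ordinates (Q − Q_b): 0.0, 43.0, 134.0, 110.0, 91.0, 121.0, 0.0 cfs.
ΣQ_DR = 499.0 cfs.
With Δt = 0.5 h = 1800 s, V = ΣQ_DR · Δt = 499.0 × 1800 = 8.98 × 10^5 ft³.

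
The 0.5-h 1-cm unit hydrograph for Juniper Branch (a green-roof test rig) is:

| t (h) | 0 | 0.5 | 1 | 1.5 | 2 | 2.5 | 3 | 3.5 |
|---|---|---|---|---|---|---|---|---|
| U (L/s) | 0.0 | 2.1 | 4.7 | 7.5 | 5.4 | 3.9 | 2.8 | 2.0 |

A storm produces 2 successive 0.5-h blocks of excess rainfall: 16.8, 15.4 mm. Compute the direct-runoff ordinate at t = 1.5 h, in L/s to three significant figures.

Q ≈ 19.8 L/s

By discrete convolution, Q_j = Σ (P_i / 10 mm) · U_{j−i}.
At t = 1.5 h (j=3): Q = (16.8/10)·7.5 + (15.4/10)·4.7 = 19.8 L/s.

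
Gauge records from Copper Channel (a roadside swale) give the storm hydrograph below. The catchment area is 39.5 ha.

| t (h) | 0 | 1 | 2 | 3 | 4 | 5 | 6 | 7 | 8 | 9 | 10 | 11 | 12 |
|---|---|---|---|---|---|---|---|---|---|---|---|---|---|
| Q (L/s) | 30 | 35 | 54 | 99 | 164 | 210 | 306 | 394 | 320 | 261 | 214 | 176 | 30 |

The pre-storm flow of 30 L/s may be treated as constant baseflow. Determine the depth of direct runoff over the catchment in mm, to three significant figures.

d ≈ 17.3 mm

Direct runoff: 0.0, 5.0, 24.0, 69.0, 134.0, 180.0, 276.0, 364.0, 290.0, 231.0, 184.0, 146.0, 0.0 L/s; ΣQ_DR = 1903 L/s.
V = ΣQ_DR · Δt = 1903 × 3600 s = 6.851 × 10^6 L.
Over A = 39.5 ha, depth = V / A = 17.3 mm.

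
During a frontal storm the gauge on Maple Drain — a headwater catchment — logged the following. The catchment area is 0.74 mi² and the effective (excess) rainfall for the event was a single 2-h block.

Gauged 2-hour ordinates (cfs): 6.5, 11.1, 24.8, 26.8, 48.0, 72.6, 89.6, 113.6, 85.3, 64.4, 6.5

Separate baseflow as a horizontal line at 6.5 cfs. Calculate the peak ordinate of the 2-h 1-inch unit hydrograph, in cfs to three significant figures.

Direct runoff: 0.0, 4.6, 18.3, 20.3, 41.5, 66.1, 83.1, 107.1, 78.8, 57.9, 0.0 cfs; ΣQ_DR = 477.7 cfs, peak = 107.1 cfs.
Runoff depth d = ΣQ_DR·Δt / A = 477.7 × 7200 / (0.74 mi²) = 2.001 in.
The 1-inch UH is the DRH scaled by (1 in)/d, so U_p = 107.1 × 1/2.001 = 53.5 cfs.

U_p ≈ 53.5 cfs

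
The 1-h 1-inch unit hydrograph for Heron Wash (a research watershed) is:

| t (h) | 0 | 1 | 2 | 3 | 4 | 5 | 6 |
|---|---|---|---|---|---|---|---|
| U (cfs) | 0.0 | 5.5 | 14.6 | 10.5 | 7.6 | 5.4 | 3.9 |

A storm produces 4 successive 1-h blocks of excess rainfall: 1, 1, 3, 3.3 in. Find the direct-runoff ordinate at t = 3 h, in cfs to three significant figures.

By discrete convolution, Q_j = Σ (P_i / 1 in) · U_{j−i}.
At t = 3 h (j=3): Q = (1/1)·10.5 + (1/1)·14.6 + (3/1)·5.5 + (3.3/1)·0.0 = 41.6 cfs.

Q ≈ 41.6 cfs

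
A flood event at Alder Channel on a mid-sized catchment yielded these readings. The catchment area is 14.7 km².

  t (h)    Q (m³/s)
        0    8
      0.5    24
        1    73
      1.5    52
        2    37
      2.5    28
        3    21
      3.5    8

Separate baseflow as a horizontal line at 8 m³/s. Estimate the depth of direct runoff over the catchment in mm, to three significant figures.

Direct runoff: 0.0, 16.0, 65.0, 44.0, 29.0, 20.0, 13.0, 0.0 m³/s; ΣQ_DR = 187.0 m³/s.
V = ΣQ_DR · Δt = 187.0 × 1800 s = 3.366 × 10^5 m³.
Over A = 14.7 km², depth = V / A = 22.9 mm.

d ≈ 22.9 mm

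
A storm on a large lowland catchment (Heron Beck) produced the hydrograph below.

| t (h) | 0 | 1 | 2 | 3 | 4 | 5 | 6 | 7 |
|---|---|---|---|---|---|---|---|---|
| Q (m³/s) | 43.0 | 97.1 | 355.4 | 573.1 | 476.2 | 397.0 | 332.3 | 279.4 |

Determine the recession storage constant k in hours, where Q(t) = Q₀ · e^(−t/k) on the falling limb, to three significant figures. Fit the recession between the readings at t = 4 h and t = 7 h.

k ≈ 5.63 h

On the falling limb, Q drops from 476.2 to 279.4 m³/s between t = 4 h and t = 7 h (Δt = 3 h).
k = −Δt / ln(Q₂/Q₁) = −3 / ln(279.4/476.2) = 5.63 h.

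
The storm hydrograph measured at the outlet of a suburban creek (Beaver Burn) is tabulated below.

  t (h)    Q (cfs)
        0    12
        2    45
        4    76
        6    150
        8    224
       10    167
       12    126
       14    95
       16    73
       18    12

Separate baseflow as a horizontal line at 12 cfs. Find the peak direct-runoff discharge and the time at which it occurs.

Q_p = 212.0 cfs at t = 8 h

Subtracting baseflow gives direct-runoff ordinates: 0.0, 33.0, 64.0, 138.0, 212.0, 155.0, 114.0, 83.0, 61.0, 0.0 cfs.
The maximum is 212.0 cfs, occurring at the reading for t = 8 h.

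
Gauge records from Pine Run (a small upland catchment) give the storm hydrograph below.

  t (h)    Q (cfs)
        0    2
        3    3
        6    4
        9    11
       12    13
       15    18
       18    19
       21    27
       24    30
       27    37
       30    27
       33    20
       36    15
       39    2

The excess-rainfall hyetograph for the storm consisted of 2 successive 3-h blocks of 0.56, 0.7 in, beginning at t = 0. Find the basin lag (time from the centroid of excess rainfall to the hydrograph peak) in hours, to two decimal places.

Centroid of excess rainfall: t_c = Σ P_i·t̄_i / ΣP_i = 3.1667 h (block centres at 1.5, 4.5 h).
Hydrograph peak occurs at t = 27 h, so basin lag t_L = 27 − 3.1667 = 23.83 h.

t_L ≈ 23.83 h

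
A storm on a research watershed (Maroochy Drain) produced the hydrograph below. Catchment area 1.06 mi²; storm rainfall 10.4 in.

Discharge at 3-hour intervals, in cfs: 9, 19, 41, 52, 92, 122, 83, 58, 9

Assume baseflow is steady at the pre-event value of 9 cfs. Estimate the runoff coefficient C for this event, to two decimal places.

C ≈ 0.17

ΣQ_DR = 404.0 cfs; V = ΣQ_DR·Δt = 4.363 × 10^6 ft³.
Runoff depth d = V / A = 1.772 in.
C = d / P = 1.772 / 10.4 = 0.17.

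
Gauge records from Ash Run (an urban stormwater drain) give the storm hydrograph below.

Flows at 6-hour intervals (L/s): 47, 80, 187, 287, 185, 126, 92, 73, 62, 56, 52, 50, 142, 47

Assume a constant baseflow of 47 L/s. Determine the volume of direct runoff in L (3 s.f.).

Direct-runoff ordinates (Q − Q_b): 0.0, 33.0, 140.0, 240.0, 138.0, 79.0, 45.0, 26.0, 15.0, 9.0, 5.0, 3.0, 95.0, 0.0 L/s.
ΣQ_DR = 828.0 L/s.
With Δt = 6 h = 21600 s, V = ΣQ_DR · Δt = 828.0 × 21600 = 1.79 × 10^7 L.

V ≈ 1.79 × 10^7 L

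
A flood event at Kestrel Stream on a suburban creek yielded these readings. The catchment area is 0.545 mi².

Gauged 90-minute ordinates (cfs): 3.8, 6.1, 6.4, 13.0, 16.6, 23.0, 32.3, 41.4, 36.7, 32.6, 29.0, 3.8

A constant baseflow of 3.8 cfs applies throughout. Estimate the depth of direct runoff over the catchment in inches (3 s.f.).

Direct runoff: 0.0, 2.3, 2.6, 9.2, 12.8, 19.2, 28.5, 37.6, 32.9, 28.8, 25.2, 0.0 cfs; ΣQ_DR = 199.1 cfs.
V = ΣQ_DR · Δt = 199.1 × 5400 s = 1.075 × 10^6 ft³.
Over A = 0.545 mi², depth = V / A = 0.849 in.

d ≈ 0.849 in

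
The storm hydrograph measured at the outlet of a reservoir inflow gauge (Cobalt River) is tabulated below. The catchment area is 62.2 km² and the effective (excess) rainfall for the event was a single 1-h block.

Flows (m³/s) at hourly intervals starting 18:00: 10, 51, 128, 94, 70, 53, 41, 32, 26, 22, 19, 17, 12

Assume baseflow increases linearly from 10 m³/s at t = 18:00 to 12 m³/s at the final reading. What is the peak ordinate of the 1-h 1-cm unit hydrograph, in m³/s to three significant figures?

U_p ≈ 47.1 m³/s

Direct runoff: 0.00, 40.83, 117.67, 83.50, 59.33, 42.17, 30.00, 20.83, 14.67, 10.50, 7.33, 5.17, 0.00 m³/s; ΣQ_DR = 432.0 m³/s, peak = 117.67 m³/s.
Runoff depth d = ΣQ_DR·Δt / A = 432.0 × 3600 / (62.2 km²) = 25.00 mm.
The 1-cm UH is the DRH scaled by (10 mm)/d, so U_p = 117.67 × 10/25.00 = 47.1 m³/s.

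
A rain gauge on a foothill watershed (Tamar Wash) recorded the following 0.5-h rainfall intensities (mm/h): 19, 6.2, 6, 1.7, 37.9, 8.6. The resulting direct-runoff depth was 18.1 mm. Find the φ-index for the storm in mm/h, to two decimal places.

Only the 2 blocks with intensity above φ contribute runoff: 19, 37.9 mm/h.
Σ(I−φ)·Δt = d  ⇒  (19+37.9 − 2φ)·0.5 = 18.1
φ = (56.90 − 18.1/0.5) / 2 = 10.35 mm/h.

φ ≈ 10.35 mm/h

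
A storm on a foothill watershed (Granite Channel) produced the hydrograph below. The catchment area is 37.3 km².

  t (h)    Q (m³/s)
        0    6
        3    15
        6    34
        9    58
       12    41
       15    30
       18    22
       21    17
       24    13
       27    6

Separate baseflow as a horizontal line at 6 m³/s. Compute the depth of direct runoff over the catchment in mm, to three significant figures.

d ≈ 52.7 mm

Direct runoff: 0.0, 9.0, 28.0, 52.0, 35.0, 24.0, 16.0, 11.0, 7.0, 0.0 m³/s; ΣQ_DR = 182.0 m³/s.
V = ΣQ_DR · Δt = 182.0 × 10800 s = 1.966 × 10^6 m³.
Over A = 37.3 km², depth = V / A = 52.7 mm.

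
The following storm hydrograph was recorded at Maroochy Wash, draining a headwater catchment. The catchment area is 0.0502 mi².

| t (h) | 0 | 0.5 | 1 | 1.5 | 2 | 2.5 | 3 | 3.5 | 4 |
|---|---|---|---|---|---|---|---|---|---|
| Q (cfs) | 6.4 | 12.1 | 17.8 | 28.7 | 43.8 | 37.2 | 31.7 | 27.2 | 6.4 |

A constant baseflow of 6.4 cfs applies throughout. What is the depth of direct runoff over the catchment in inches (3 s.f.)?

Direct runoff: 0.0, 5.7, 11.4, 22.3, 37.4, 30.8, 25.3, 20.8, 0.0 cfs; ΣQ_DR = 153.7 cfs.
V = ΣQ_DR · Δt = 153.7 × 1800 s = 2.767 × 10^5 ft³.
Over A = 0.0502 mi², depth = V / A = 2.37 in.

d ≈ 2.37 in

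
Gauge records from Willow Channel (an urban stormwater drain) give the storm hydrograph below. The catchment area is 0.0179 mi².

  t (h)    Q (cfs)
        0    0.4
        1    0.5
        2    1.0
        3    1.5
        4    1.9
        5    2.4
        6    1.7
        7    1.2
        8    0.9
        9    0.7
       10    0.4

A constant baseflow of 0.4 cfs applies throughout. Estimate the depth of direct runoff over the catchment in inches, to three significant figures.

Direct runoff: 0.0, 0.1, 0.6, 1.1, 1.5, 2.0, 1.3, 0.8, 0.5, 0.3, 0.0 cfs; ΣQ_DR = 8.200 cfs.
V = ΣQ_DR · Δt = 8.200 × 3600 s = 29520 ft³.
Over A = 0.0179 mi², depth = V / A = 0.710 in.

d ≈ 0.710 in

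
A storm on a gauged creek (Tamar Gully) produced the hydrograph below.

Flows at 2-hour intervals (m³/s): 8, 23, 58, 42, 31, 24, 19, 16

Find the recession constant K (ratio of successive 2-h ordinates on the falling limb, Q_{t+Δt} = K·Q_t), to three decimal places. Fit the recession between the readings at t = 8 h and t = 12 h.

K ≈ 0.783

Using the recession-limb readings at t = 8 h and t = 12 h: Q falls from 31 to 19 m³/s over 2 intervals.
K = (Q₂/Q₁)^(1/2) = (19/31)^(1/2) = 0.783.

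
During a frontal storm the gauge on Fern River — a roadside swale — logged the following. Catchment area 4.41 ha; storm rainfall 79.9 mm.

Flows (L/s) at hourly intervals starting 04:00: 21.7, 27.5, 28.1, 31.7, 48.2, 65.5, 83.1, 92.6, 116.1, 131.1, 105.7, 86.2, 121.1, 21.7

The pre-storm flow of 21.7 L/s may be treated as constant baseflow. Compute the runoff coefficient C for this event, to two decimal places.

ΣQ_DR = 676.5 L/s; V = ΣQ_DR·Δt = 2.435 × 10^6 L.
Runoff depth d = V / A = 55.22 mm.
C = d / P = 55.22 / 79.9 = 0.69.

C ≈ 0.69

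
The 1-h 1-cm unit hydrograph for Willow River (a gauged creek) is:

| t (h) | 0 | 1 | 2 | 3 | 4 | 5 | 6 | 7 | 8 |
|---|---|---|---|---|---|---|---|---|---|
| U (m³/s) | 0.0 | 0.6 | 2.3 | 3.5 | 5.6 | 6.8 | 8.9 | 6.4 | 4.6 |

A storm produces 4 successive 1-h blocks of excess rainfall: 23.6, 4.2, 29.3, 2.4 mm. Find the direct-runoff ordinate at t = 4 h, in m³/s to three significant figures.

By discrete convolution, Q_j = Σ (P_i / 10 mm) · U_{j−i}.
At t = 4 h (j=4): Q = (23.6/10)·5.6 + (4.2/10)·3.5 + (29.3/10)·2.3 + (2.4/10)·0.6 = 21.6 m³/s.

Q ≈ 21.6 m³/s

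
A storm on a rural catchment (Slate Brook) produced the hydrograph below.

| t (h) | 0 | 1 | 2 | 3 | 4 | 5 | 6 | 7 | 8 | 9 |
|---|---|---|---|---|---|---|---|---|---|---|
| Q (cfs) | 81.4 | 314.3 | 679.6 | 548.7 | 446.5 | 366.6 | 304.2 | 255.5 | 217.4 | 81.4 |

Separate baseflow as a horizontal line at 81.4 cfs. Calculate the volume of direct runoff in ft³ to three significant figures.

V ≈ 8.93 × 10^6 ft³

Direct-runoff ordinates (Q − Q_b): 0.0, 232.9, 598.2, 467.3, 365.1, 285.2, 222.8, 174.1, 136.0, 0.0 cfs.
ΣQ_DR = 2482 cfs.
With Δt = 1 h = 3600 s, V = ΣQ_DR · Δt = 2482 × 3600 = 8.93 × 10^6 ft³.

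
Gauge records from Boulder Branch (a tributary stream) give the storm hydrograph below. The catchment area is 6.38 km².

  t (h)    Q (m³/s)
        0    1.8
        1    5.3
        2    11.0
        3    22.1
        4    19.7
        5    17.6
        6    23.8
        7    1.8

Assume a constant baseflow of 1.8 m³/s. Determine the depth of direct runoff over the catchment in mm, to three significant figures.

Direct runoff: 0.0, 3.5, 9.2, 20.3, 17.9, 15.8, 22.0, 0.0 m³/s; ΣQ_DR = 88.70 m³/s.
V = ΣQ_DR · Δt = 88.70 × 3600 s = 3.193 × 10^5 m³.
Over A = 6.38 km², depth = V / A = 50.1 mm.

d ≈ 50.1 mm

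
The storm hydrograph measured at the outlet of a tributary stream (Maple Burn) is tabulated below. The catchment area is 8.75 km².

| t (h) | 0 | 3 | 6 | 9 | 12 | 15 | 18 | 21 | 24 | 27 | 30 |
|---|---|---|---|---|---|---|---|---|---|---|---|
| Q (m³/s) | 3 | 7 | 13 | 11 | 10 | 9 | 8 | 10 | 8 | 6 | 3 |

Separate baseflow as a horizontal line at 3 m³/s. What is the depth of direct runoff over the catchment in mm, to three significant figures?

d ≈ 67.9 mm

Direct runoff: 0.0, 4.0, 10.0, 8.0, 7.0, 6.0, 5.0, 7.0, 5.0, 3.0, 0.0 m³/s; ΣQ_DR = 55.00 m³/s.
V = ΣQ_DR · Δt = 55.00 × 10800 s = 5.940 × 10^5 m³.
Over A = 8.75 km², depth = V / A = 67.9 mm.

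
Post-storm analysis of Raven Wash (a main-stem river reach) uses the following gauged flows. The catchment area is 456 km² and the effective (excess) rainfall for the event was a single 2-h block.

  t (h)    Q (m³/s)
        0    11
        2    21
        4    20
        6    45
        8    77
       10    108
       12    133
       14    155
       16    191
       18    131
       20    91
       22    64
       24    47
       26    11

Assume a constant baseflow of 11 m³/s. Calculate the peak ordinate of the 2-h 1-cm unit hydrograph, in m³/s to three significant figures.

U_p ≈ 120 m³/s

Direct runoff: 0.0, 10.0, 9.0, 34.0, 66.0, 97.0, 122.0, 144.0, 180.0, 120.0, 80.0, 53.0, 36.0, 0.0 m³/s; ΣQ_DR = 951.0 m³/s, peak = 180.0 m³/s.
Runoff depth d = ΣQ_DR·Δt / A = 951.0 × 7200 / (456 km²) = 15.02 mm.
The 1-cm UH is the DRH scaled by (10 mm)/d, so U_p = 180.0 × 10/15.02 = 120 m³/s.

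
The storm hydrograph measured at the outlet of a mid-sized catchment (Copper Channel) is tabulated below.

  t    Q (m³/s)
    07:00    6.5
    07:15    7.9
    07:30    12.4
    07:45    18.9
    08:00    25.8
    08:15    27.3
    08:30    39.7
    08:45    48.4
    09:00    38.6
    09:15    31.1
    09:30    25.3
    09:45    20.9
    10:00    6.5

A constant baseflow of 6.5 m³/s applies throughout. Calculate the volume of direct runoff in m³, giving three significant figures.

Direct-runoff ordinates (Q − Q_b): 0.0, 1.4, 5.9, 12.4, 19.3, 20.8, 33.2, 41.9, 32.1, 24.6, 18.8, 14.4, 0.0 m³/s.
ΣQ_DR = 224.8 m³/s.
With Δt = 0.25 h = 900 s, V = ΣQ_DR · Δt = 224.8 × 900 = 2.02 × 10^5 m³.

V ≈ 2.02 × 10^5 m³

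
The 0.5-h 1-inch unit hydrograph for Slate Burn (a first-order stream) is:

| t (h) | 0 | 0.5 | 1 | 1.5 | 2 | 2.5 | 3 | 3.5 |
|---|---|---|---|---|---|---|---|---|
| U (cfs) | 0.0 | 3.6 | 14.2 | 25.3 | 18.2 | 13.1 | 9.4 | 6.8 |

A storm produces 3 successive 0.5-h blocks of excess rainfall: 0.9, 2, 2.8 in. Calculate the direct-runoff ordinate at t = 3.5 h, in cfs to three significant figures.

By discrete convolution, Q_j = Σ (P_i / 1 in) · U_{j−i}.
At t = 3.5 h (j=7): Q = (0.9/1)·6.8 + (2/1)·9.4 + (2.8/1)·13.1 = 61.6 cfs.

Q ≈ 61.6 cfs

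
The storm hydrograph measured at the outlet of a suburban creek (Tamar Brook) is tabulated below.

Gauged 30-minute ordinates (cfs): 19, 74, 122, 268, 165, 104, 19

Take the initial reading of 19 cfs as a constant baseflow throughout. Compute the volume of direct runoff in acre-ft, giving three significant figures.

Direct-runoff ordinates (Q − Q_b): 0.0, 55.0, 103.0, 249.0, 146.0, 85.0, 0.0 cfs.
ΣQ_DR = 638.0 cfs.
With Δt = 0.5 h = 1800 s, V = ΣQ_DR · Δt = 638.0 × 1800 = 1.15 × 10^6 ft³ = 26.4 acre-ft.

V ≈ 26.4 acre-ft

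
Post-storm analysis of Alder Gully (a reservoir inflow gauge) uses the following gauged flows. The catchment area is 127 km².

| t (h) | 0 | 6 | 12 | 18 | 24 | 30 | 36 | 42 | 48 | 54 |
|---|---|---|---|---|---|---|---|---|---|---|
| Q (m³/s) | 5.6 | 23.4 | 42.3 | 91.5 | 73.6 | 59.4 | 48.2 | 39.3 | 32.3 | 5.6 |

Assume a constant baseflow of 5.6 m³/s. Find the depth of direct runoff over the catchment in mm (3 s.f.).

d ≈ 62.1 mm

Direct runoff: 0.0, 17.8, 36.7, 85.9, 68.0, 53.8, 42.6, 33.7, 26.7, 0.0 m³/s; ΣQ_DR = 365.2 m³/s.
V = ΣQ_DR · Δt = 365.2 × 21600 s = 7.888 × 10^6 m³.
Over A = 127 km², depth = V / A = 62.1 mm.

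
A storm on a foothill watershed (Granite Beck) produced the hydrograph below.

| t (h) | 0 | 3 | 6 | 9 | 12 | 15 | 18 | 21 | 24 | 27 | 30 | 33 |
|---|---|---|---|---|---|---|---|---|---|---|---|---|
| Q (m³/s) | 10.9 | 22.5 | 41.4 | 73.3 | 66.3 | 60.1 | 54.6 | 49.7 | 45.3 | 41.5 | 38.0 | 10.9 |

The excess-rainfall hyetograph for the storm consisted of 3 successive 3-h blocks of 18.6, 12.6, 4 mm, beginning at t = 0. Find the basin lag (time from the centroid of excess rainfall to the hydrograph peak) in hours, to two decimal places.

Centroid of excess rainfall: t_c = Σ P_i·t̄_i / ΣP_i = 3.2557 h (block centres at 1.5, 4.5, 7.5 h).
Hydrograph peak occurs at t = 9 h, so basin lag t_L = 9 − 3.2557 = 5.74 h.

t_L ≈ 5.74 h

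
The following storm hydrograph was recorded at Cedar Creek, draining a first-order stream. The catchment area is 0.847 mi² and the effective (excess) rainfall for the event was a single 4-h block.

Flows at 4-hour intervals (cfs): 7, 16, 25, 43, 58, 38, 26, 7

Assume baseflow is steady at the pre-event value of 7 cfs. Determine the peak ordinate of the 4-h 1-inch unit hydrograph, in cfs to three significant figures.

U_p ≈ 42.5 cfs

Direct runoff: 0.0, 9.0, 18.0, 36.0, 51.0, 31.0, 19.0, 0.0 cfs; ΣQ_DR = 164.0 cfs, peak = 51.0 cfs.
Runoff depth d = ΣQ_DR·Δt / A = 164.0 × 14400 / (0.847 mi²) = 1.200 in.
The 1-inch UH is the DRH scaled by (1 in)/d, so U_p = 51.0 × 1/1.200 = 42.5 cfs.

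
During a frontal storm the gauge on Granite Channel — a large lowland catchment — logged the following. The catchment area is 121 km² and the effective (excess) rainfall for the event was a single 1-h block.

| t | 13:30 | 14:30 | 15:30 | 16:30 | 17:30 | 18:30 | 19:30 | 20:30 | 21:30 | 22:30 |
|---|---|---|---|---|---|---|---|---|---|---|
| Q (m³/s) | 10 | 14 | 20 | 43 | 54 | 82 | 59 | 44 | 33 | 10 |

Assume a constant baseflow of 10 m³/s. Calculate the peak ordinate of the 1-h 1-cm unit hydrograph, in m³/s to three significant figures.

Direct runoff: 0.0, 4.0, 10.0, 33.0, 44.0, 72.0, 49.0, 34.0, 23.0, 0.0 m³/s; ΣQ_DR = 269.0 m³/s, peak = 72.0 m³/s.
Runoff depth d = ΣQ_DR·Δt / A = 269.0 × 3600 / (121 km²) = 8.003 mm.
The 1-cm UH is the DRH scaled by (10 mm)/d, so U_p = 72.0 × 10/8.003 = 90.0 m³/s.

U_p ≈ 90.0 m³/s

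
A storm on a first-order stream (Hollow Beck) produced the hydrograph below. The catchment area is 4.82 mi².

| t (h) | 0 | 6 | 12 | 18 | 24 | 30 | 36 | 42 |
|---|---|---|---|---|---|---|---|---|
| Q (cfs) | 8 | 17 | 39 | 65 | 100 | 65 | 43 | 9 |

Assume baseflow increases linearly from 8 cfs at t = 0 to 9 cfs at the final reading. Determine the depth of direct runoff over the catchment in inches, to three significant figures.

Direct runoff: 0.00, 8.86, 30.71, 56.57, 91.43, 56.29, 34.14, 0.00 cfs; ΣQ_DR = 278.0 cfs.
V = ΣQ_DR · Δt = 278.0 × 21600 s = 6.005 × 10^6 ft³.
Over A = 4.82 mi², depth = V / A = 0.536 in.

d ≈ 0.536 in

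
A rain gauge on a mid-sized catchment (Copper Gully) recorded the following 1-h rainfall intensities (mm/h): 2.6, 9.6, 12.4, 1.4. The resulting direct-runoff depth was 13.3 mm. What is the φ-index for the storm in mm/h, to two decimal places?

φ ≈ 4.35 mm/h

Only the 2 blocks with intensity above φ contribute runoff: 9.6, 12.4 mm/h.
Σ(I−φ)·Δt = d  ⇒  (9.6+12.4 − 2φ)·1 = 13.3
φ = (22.00 − 13.3/1) / 2 = 4.35 mm/h.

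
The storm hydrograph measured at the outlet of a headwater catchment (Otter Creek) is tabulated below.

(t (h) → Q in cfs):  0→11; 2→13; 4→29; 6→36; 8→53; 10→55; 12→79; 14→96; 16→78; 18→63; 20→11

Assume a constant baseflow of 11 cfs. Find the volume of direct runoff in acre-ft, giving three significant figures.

Direct-runoff ordinates (Q − Q_b): 0.0, 2.0, 18.0, 25.0, 42.0, 44.0, 68.0, 85.0, 67.0, 52.0, 0.0 cfs.
ΣQ_DR = 403.0 cfs.
With Δt = 2 h = 7200 s, V = ΣQ_DR · Δt = 403.0 × 7200 = 2.90 × 10^6 ft³ = 66.6 acre-ft.

V ≈ 66.6 acre-ft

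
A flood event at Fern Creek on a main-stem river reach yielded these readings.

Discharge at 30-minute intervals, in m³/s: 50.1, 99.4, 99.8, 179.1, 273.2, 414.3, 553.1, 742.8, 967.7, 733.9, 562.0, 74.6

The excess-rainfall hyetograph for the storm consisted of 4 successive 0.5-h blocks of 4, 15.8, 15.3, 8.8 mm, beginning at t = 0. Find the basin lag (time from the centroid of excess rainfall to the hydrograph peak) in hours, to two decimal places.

Centroid of excess rainfall: t_c = Σ P_i·t̄_i / ΣP_i = 1.0792 h (block centres at 0.25, 0.75, 1.25, 1.75 h).
Hydrograph peak occurs at t = 4 h, so basin lag t_L = 4 − 1.0792 = 2.92 h.

t_L ≈ 2.92 h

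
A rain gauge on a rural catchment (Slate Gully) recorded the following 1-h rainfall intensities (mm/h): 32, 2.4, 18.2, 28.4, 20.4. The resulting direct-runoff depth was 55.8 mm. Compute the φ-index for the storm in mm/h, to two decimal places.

Only the 4 blocks with intensity above φ contribute runoff: 32, 18.2, 28.4, 20.4 mm/h.
Σ(I−φ)·Δt = d  ⇒  (32+18.2+28.4+20.4 − 4φ)·1 = 55.8
φ = (99.00 − 55.8/1) / 4 = 10.80 mm/h.

φ ≈ 10.80 mm/h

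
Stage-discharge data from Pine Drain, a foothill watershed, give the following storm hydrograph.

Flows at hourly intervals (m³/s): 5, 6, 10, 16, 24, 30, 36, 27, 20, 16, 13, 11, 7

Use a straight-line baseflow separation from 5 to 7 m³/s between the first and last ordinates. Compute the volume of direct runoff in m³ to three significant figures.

V ≈ 5.15 × 10^5 m³

Direct-runoff ordinates (Q − Q_b): 0.00, 0.83, 4.67, 10.50, 18.33, 24.17, 30.00, 20.83, 13.67, 9.50, 6.33, 4.17, 0.00 m³/s.
ΣQ_DR = 143.0 m³/s.
With Δt = 1 h = 3600 s, V = ΣQ_DR · Δt = 143.0 × 3600 = 5.15 × 10^5 m³.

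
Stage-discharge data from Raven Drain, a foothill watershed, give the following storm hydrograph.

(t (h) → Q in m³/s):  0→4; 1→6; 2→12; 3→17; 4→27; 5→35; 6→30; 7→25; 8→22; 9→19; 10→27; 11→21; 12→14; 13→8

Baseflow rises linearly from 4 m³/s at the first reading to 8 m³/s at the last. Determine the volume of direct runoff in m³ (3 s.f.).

V ≈ 6.59 × 10^5 m³

Direct-runoff ordinates (Q − Q_b): 0.00, 1.69, 7.38, 12.08, 21.77, 29.46, 24.15, 18.85, 15.54, 12.23, 19.92, 13.62, 6.31, 0.00 m³/s.
ΣQ_DR = 183.0 m³/s.
With Δt = 1 h = 3600 s, V = ΣQ_DR · Δt = 183.0 × 3600 = 6.59 × 10^5 m³.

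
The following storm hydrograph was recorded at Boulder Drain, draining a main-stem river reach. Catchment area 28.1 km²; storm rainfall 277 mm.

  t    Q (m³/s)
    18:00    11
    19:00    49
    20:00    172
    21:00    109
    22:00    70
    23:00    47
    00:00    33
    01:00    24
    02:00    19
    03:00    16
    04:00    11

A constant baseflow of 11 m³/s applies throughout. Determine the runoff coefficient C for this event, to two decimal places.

C ≈ 0.20

ΣQ_DR = 440.0 m³/s; V = ΣQ_DR·Δt = 1.584 × 10^6 m³.
Runoff depth d = V / A = 56.37 mm.
C = d / P = 56.37 / 277 = 0.20.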